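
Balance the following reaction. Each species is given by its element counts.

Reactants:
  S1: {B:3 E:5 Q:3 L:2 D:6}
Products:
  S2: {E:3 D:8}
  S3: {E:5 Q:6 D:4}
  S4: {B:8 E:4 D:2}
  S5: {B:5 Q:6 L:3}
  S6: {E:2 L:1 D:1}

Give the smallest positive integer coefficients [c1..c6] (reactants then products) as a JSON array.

B: 6·3 = 18 | 3·0+1·0+1·8+2·5+6·0 = 18
E: 6·5 = 30 | 3·3+1·5+1·4+2·0+6·2 = 30
Q: 6·3 = 18 | 3·0+1·6+1·0+2·6+6·0 = 18
L: 6·2 = 12 | 3·0+1·0+1·0+2·3+6·1 = 12
D: 6·6 = 36 | 3·8+1·4+1·2+2·0+6·1 = 36
gcd(6,3,1,1,2,6) = 1

Coefficients: [6, 3, 1, 1, 2, 6]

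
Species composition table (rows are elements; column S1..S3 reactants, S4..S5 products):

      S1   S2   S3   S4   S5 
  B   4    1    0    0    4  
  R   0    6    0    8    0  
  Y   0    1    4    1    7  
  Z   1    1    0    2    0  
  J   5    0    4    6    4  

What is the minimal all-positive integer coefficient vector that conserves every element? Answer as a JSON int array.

Coefficients: [2, 4, 5, 3, 3]

B: 2·4+4·1+5·0 = 12 | 3·0+3·4 = 12
R: 2·0+4·6+5·0 = 24 | 3·8+3·0 = 24
Y: 2·0+4·1+5·4 = 24 | 3·1+3·7 = 24
Z: 2·1+4·1+5·0 = 6 | 3·2+3·0 = 6
J: 2·5+4·0+5·4 = 30 | 3·6+3·4 = 30
gcd(2,4,5,3,3) = 1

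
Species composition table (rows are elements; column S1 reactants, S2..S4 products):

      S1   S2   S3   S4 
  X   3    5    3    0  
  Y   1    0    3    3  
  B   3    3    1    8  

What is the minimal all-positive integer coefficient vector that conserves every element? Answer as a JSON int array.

X: 6·3 = 18 | 3·5+1·3+1·0 = 18
Y: 6·1 = 6 | 3·0+1·3+1·3 = 6
B: 6·3 = 18 | 3·3+1·1+1·8 = 18
gcd(6,3,1,1) = 1

Coefficients: [6, 3, 1, 1]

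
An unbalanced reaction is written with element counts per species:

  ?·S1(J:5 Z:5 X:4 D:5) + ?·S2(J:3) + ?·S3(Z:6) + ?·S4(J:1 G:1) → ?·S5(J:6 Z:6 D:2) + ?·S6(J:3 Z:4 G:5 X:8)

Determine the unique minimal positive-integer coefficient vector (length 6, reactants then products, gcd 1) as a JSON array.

Coefficients: [2, 6, 4, 5, 5, 1]

J: 2·5+6·3+4·0+5·1 = 33 | 5·6+1·3 = 33
Z: 2·5+6·0+4·6+5·0 = 34 | 5·6+1·4 = 34
G: 2·0+6·0+4·0+5·1 = 5 | 5·0+1·5 = 5
X: 2·4+6·0+4·0+5·0 = 8 | 5·0+1·8 = 8
D: 2·5+6·0+4·0+5·0 = 10 | 5·2+1·0 = 10
gcd(2,6,4,5,5,1) = 1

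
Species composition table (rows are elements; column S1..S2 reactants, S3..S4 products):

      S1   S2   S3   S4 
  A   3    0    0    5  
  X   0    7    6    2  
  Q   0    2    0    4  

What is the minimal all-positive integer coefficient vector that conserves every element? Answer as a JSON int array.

Coefficients: [5, 6, 6, 3]

A: 5·3+6·0 = 15 | 6·0+3·5 = 15
X: 5·0+6·7 = 42 | 6·6+3·2 = 42
Q: 5·0+6·2 = 12 | 6·0+3·4 = 12
gcd(5,6,6,3) = 1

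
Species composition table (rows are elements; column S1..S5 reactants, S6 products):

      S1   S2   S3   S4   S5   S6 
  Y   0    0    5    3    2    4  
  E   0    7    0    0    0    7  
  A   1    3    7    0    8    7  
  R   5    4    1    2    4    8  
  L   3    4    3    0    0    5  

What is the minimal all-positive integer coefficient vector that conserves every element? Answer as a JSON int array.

Y: 1·0+6·0+1·5+5·3+2·2 = 24 | 6·4 = 24
E: 1·0+6·7+1·0+5·0+2·0 = 42 | 6·7 = 42
A: 1·1+6·3+1·7+5·0+2·8 = 42 | 6·7 = 42
R: 1·5+6·4+1·1+5·2+2·4 = 48 | 6·8 = 48
L: 1·3+6·4+1·3+5·0+2·0 = 30 | 6·5 = 30
gcd(1,6,1,5,2,6) = 1

Coefficients: [1, 6, 1, 5, 2, 6]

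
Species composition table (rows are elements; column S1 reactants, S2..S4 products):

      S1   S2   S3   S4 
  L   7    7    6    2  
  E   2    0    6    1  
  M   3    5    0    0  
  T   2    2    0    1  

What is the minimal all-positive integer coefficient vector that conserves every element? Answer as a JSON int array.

Coefficients: [5, 3, 1, 4]

L: 5·7 = 35 | 3·7+1·6+4·2 = 35
E: 5·2 = 10 | 3·0+1·6+4·1 = 10
M: 5·3 = 15 | 3·5+1·0+4·0 = 15
T: 5·2 = 10 | 3·2+1·0+4·1 = 10
gcd(5,3,1,4) = 1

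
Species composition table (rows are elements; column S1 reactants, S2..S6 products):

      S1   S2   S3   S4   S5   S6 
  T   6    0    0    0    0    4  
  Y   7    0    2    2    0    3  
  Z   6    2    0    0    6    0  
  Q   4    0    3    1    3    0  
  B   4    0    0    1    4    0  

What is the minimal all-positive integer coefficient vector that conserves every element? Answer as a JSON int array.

Coefficients: [4, 3, 1, 4, 3, 6]

T: 4·6 = 24 | 3·0+1·0+4·0+3·0+6·4 = 24
Y: 4·7 = 28 | 3·0+1·2+4·2+3·0+6·3 = 28
Z: 4·6 = 24 | 3·2+1·0+4·0+3·6+6·0 = 24
Q: 4·4 = 16 | 3·0+1·3+4·1+3·3+6·0 = 16
B: 4·4 = 16 | 3·0+1·0+4·1+3·4+6·0 = 16
gcd(4,3,1,4,3,6) = 1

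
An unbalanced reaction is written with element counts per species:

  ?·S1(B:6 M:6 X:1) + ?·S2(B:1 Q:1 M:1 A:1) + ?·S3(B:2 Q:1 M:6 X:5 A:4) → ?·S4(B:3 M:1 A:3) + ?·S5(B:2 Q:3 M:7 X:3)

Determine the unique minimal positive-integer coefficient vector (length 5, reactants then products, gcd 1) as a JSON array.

B: 1·6+5·1+1·2 = 13 | 3·3+2·2 = 13
Q: 1·0+5·1+1·1 = 6 | 3·0+2·3 = 6
M: 1·6+5·1+1·6 = 17 | 3·1+2·7 = 17
X: 1·1+5·0+1·5 = 6 | 3·0+2·3 = 6
A: 1·0+5·1+1·4 = 9 | 3·3+2·0 = 9
gcd(1,5,1,3,2) = 1

Coefficients: [1, 5, 1, 3, 2]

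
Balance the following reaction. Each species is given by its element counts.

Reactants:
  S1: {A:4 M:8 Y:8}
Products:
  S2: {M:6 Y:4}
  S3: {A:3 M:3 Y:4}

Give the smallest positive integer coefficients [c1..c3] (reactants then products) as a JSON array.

A: 3·4 = 12 | 2·0+4·3 = 12
M: 3·8 = 24 | 2·6+4·3 = 24
Y: 3·8 = 24 | 2·4+4·4 = 24
gcd(3,2,4) = 1

Coefficients: [3, 2, 4]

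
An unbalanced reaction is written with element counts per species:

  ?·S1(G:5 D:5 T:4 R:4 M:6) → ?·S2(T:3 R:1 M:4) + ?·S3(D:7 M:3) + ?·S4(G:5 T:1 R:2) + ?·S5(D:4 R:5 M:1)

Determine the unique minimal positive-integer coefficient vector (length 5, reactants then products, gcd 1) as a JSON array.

Coefficients: [5, 5, 3, 5, 1]

G: 5·5 = 25 | 5·0+3·0+5·5+1·0 = 25
D: 5·5 = 25 | 5·0+3·7+5·0+1·4 = 25
T: 5·4 = 20 | 5·3+3·0+5·1+1·0 = 20
R: 5·4 = 20 | 5·1+3·0+5·2+1·5 = 20
M: 5·6 = 30 | 5·4+3·3+5·0+1·1 = 30
gcd(5,5,3,5,1) = 1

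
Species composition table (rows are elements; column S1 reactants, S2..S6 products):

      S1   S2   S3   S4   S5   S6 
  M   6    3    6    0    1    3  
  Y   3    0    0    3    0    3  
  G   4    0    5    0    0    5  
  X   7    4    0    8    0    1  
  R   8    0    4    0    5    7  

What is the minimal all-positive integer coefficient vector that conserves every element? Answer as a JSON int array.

Coefficients: [5, 4, 1, 2, 3, 3]

M: 5·6 = 30 | 4·3+1·6+2·0+3·1+3·3 = 30
Y: 5·3 = 15 | 4·0+1·0+2·3+3·0+3·3 = 15
G: 5·4 = 20 | 4·0+1·5+2·0+3·0+3·5 = 20
X: 5·7 = 35 | 4·4+1·0+2·8+3·0+3·1 = 35
R: 5·8 = 40 | 4·0+1·4+2·0+3·5+3·7 = 40
gcd(5,4,1,2,3,3) = 1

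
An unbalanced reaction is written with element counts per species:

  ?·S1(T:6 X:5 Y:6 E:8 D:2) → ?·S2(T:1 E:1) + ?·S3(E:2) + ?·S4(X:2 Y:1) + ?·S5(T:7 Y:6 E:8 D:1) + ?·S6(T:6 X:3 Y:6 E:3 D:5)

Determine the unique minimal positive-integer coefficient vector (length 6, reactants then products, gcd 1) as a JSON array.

Coefficients: [3, 5, 4, 6, 1, 1]

T: 3·6 = 18 | 5·1+4·0+6·0+1·7+1·6 = 18
X: 3·5 = 15 | 5·0+4·0+6·2+1·0+1·3 = 15
Y: 3·6 = 18 | 5·0+4·0+6·1+1·6+1·6 = 18
E: 3·8 = 24 | 5·1+4·2+6·0+1·8+1·3 = 24
D: 3·2 = 6 | 5·0+4·0+6·0+1·1+1·5 = 6
gcd(3,5,4,6,1,1) = 1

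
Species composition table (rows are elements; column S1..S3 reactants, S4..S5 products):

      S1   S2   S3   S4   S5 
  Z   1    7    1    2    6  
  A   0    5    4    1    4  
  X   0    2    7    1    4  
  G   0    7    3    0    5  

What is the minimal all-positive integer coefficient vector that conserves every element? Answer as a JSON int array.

Z: 6·1+1·7+1·1 = 14 | 1·2+2·6 = 14
A: 6·0+1·5+1·4 = 9 | 1·1+2·4 = 9
X: 6·0+1·2+1·7 = 9 | 1·1+2·4 = 9
G: 6·0+1·7+1·3 = 10 | 1·0+2·5 = 10
gcd(6,1,1,1,2) = 1

Coefficients: [6, 1, 1, 1, 2]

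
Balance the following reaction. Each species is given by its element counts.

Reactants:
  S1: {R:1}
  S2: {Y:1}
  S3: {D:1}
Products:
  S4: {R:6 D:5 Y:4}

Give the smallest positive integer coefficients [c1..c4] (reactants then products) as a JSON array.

R: 6·1+4·0+5·0 = 6 | 1·6 = 6
D: 6·0+4·0+5·1 = 5 | 1·5 = 5
Y: 6·0+4·1+5·0 = 4 | 1·4 = 4
gcd(6,4,5,1) = 1

Coefficients: [6, 4, 5, 1]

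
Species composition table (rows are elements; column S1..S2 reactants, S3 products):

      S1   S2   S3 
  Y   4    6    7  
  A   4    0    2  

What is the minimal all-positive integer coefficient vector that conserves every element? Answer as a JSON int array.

Y: 3·4+5·6 = 42 | 6·7 = 42
A: 3·4+5·0 = 12 | 6·2 = 12
gcd(3,5,6) = 1

Coefficients: [3, 5, 6]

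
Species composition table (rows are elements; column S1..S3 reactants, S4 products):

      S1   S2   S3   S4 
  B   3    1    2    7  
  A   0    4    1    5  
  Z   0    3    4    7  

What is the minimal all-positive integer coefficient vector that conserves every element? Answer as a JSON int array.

Coefficients: [4, 3, 3, 3]

B: 4·3+3·1+3·2 = 21 | 3·7 = 21
A: 4·0+3·4+3·1 = 15 | 3·5 = 15
Z: 4·0+3·3+3·4 = 21 | 3·7 = 21
gcd(4,3,3,3) = 1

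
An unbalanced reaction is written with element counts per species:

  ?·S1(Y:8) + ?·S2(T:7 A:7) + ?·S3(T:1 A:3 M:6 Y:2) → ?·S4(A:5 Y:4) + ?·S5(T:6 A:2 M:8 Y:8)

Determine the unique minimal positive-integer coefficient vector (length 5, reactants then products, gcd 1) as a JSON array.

T: 4·0+2·7+4·1 = 18 | 4·0+3·6 = 18
A: 4·0+2·7+4·3 = 26 | 4·5+3·2 = 26
M: 4·0+2·0+4·6 = 24 | 4·0+3·8 = 24
Y: 4·8+2·0+4·2 = 40 | 4·4+3·8 = 40
gcd(4,2,4,4,3) = 1

Coefficients: [4, 2, 4, 4, 3]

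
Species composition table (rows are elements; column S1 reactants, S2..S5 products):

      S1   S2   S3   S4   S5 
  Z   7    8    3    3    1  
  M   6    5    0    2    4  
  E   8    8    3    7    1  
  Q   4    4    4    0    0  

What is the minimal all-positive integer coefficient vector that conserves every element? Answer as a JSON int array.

Z: 4·7 = 28 | 2·8+2·3+1·3+3·1 = 28
M: 4·6 = 24 | 2·5+2·0+1·2+3·4 = 24
E: 4·8 = 32 | 2·8+2·3+1·7+3·1 = 32
Q: 4·4 = 16 | 2·4+2·4+1·0+3·0 = 16
gcd(4,2,2,1,3) = 1

Coefficients: [4, 2, 2, 1, 3]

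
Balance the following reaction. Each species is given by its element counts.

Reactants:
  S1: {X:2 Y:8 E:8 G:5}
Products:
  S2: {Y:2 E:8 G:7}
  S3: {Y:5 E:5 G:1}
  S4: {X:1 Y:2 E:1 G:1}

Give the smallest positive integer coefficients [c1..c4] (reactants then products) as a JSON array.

X: 3·2 = 6 | 1·0+2·0+6·1 = 6
Y: 3·8 = 24 | 1·2+2·5+6·2 = 24
E: 3·8 = 24 | 1·8+2·5+6·1 = 24
G: 3·5 = 15 | 1·7+2·1+6·1 = 15
gcd(3,1,2,6) = 1

Coefficients: [3, 1, 2, 6]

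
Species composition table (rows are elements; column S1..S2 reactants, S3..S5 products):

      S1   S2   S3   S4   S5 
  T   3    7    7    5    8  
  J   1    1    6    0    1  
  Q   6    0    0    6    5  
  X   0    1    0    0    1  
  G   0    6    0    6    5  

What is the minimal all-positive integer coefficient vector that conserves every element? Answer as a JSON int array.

Coefficients: [6, 6, 1, 1, 6]

T: 6·3+6·7 = 60 | 1·7+1·5+6·8 = 60
J: 6·1+6·1 = 12 | 1·6+1·0+6·1 = 12
Q: 6·6+6·0 = 36 | 1·0+1·6+6·5 = 36
X: 6·0+6·1 = 6 | 1·0+1·0+6·1 = 6
G: 6·0+6·6 = 36 | 1·0+1·6+6·5 = 36
gcd(6,6,1,1,6) = 1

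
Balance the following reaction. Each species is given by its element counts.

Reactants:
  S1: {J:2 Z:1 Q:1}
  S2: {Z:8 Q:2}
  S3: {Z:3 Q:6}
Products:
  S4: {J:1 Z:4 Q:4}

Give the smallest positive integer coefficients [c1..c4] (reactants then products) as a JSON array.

J: 2·2+1·0+2·0 = 4 | 4·1 = 4
Z: 2·1+1·8+2·3 = 16 | 4·4 = 16
Q: 2·1+1·2+2·6 = 16 | 4·4 = 16
gcd(2,1,2,4) = 1

Coefficients: [2, 1, 2, 4]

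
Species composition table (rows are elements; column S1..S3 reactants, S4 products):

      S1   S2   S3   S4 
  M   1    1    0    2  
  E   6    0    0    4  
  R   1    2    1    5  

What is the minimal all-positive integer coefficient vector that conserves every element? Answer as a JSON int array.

Coefficients: [2, 4, 5, 3]

M: 2·1+4·1+5·0 = 6 | 3·2 = 6
E: 2·6+4·0+5·0 = 12 | 3·4 = 12
R: 2·1+4·2+5·1 = 15 | 3·5 = 15
gcd(2,4,5,3) = 1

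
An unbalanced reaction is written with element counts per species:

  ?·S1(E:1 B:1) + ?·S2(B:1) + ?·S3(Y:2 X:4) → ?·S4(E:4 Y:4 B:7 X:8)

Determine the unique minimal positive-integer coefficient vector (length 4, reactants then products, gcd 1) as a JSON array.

E: 4·1+3·0+2·0 = 4 | 1·4 = 4
Y: 4·0+3·0+2·2 = 4 | 1·4 = 4
B: 4·1+3·1+2·0 = 7 | 1·7 = 7
X: 4·0+3·0+2·4 = 8 | 1·8 = 8
gcd(4,3,2,1) = 1

Coefficients: [4, 3, 2, 1]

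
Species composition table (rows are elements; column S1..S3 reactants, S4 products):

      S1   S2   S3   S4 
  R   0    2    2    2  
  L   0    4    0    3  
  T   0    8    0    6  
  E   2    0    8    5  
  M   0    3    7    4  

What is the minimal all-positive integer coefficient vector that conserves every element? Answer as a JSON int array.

Coefficients: [6, 3, 1, 4]

R: 6·0+3·2+1·2 = 8 | 4·2 = 8
L: 6·0+3·4+1·0 = 12 | 4·3 = 12
T: 6·0+3·8+1·0 = 24 | 4·6 = 24
E: 6·2+3·0+1·8 = 20 | 4·5 = 20
M: 6·0+3·3+1·7 = 16 | 4·4 = 16
gcd(6,3,1,4) = 1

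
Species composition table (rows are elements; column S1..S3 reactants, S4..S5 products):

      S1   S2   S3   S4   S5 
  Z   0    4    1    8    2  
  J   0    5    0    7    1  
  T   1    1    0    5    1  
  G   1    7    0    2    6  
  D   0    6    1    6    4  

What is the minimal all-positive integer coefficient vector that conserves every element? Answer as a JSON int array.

Z: 6·0+2·4+6·1 = 14 | 1·8+3·2 = 14
J: 6·0+2·5+6·0 = 10 | 1·7+3·1 = 10
T: 6·1+2·1+6·0 = 8 | 1·5+3·1 = 8
G: 6·1+2·7+6·0 = 20 | 1·2+3·6 = 20
D: 6·0+2·6+6·1 = 18 | 1·6+3·4 = 18
gcd(6,2,6,1,3) = 1

Coefficients: [6, 2, 6, 1, 3]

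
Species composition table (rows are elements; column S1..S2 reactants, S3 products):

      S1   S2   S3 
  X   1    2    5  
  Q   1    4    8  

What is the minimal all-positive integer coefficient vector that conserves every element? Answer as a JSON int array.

Coefficients: [4, 3, 2]

X: 4·1+3·2 = 10 | 2·5 = 10
Q: 4·1+3·4 = 16 | 2·8 = 16
gcd(4,3,2) = 1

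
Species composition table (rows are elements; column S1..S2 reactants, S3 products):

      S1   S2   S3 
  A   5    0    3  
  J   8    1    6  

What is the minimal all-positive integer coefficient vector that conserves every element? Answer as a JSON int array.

A: 3·5+6·0 = 15 | 5·3 = 15
J: 3·8+6·1 = 30 | 5·6 = 30
gcd(3,6,5) = 1

Coefficients: [3, 6, 5]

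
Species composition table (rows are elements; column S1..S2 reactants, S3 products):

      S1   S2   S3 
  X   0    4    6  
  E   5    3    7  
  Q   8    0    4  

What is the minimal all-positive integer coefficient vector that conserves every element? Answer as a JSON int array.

X: 1·0+3·4 = 12 | 2·6 = 12
E: 1·5+3·3 = 14 | 2·7 = 14
Q: 1·8+3·0 = 8 | 2·4 = 8
gcd(1,3,2) = 1

Coefficients: [1, 3, 2]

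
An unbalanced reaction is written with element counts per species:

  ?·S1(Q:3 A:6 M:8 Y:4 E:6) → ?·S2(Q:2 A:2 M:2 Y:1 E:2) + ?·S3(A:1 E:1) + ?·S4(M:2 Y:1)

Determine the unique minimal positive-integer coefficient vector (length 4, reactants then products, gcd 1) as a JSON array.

Coefficients: [2, 3, 6, 5]

Q: 2·3 = 6 | 3·2+6·0+5·0 = 6
A: 2·6 = 12 | 3·2+6·1+5·0 = 12
M: 2·8 = 16 | 3·2+6·0+5·2 = 16
Y: 2·4 = 8 | 3·1+6·0+5·1 = 8
E: 2·6 = 12 | 3·2+6·1+5·0 = 12
gcd(2,3,6,5) = 1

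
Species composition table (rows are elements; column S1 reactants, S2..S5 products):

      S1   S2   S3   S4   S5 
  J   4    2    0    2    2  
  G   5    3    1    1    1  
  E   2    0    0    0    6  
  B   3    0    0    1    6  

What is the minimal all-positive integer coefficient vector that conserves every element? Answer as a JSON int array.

Coefficients: [3, 2, 5, 3, 1]

J: 3·4 = 12 | 2·2+5·0+3·2+1·2 = 12
G: 3·5 = 15 | 2·3+5·1+3·1+1·1 = 15
E: 3·2 = 6 | 2·0+5·0+3·0+1·6 = 6
B: 3·3 = 9 | 2·0+5·0+3·1+1·6 = 9
gcd(3,2,5,3,1) = 1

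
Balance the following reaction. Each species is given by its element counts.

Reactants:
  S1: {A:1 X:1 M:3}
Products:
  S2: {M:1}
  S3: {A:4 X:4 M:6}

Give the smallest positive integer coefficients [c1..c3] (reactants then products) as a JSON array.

A: 4·1 = 4 | 6·0+1·4 = 4
X: 4·1 = 4 | 6·0+1·4 = 4
M: 4·3 = 12 | 6·1+1·6 = 12
gcd(4,6,1) = 1

Coefficients: [4, 6, 1]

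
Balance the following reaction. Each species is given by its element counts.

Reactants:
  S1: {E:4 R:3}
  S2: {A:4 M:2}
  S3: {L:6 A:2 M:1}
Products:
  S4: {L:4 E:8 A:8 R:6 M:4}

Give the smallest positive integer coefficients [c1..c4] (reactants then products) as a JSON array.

Coefficients: [6, 5, 2, 3]

L: 6·0+5·0+2·6 = 12 | 3·4 = 12
E: 6·4+5·0+2·0 = 24 | 3·8 = 24
A: 6·0+5·4+2·2 = 24 | 3·8 = 24
R: 6·3+5·0+2·0 = 18 | 3·6 = 18
M: 6·0+5·2+2·1 = 12 | 3·4 = 12
gcd(6,5,2,3) = 1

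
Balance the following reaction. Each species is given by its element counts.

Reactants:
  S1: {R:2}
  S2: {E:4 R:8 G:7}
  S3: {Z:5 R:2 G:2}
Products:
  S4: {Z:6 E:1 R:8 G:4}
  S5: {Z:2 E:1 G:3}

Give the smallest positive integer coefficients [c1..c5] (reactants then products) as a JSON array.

Coefficients: [4, 1, 4, 3, 1]

Z: 4·0+1·0+4·5 = 20 | 3·6+1·2 = 20
E: 4·0+1·4+4·0 = 4 | 3·1+1·1 = 4
R: 4·2+1·8+4·2 = 24 | 3·8+1·0 = 24
G: 4·0+1·7+4·2 = 15 | 3·4+1·3 = 15
gcd(4,1,4,3,1) = 1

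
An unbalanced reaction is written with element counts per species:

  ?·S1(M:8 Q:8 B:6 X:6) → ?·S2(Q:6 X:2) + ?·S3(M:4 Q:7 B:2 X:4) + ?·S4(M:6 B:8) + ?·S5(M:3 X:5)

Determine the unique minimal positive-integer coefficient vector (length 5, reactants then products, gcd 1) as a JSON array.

M: 6·8 = 48 | 1·0+6·4+3·6+2·3 = 48
Q: 6·8 = 48 | 1·6+6·7+3·0+2·0 = 48
B: 6·6 = 36 | 1·0+6·2+3·8+2·0 = 36
X: 6·6 = 36 | 1·2+6·4+3·0+2·5 = 36
gcd(6,1,6,3,2) = 1

Coefficients: [6, 1, 6, 3, 2]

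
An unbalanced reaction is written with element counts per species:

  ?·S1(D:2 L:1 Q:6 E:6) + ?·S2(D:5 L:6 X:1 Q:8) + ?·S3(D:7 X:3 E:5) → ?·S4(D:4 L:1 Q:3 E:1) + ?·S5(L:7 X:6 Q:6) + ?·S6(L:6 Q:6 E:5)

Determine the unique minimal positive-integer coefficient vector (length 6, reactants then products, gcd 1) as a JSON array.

Coefficients: [1, 3, 1, 6, 1, 1]

D: 1·2+3·5+1·7 = 24 | 6·4+1·0+1·0 = 24
L: 1·1+3·6+1·0 = 19 | 6·1+1·7+1·6 = 19
X: 1·0+3·1+1·3 = 6 | 6·0+1·6+1·0 = 6
Q: 1·6+3·8+1·0 = 30 | 6·3+1·6+1·6 = 30
E: 1·6+3·0+1·5 = 11 | 6·1+1·0+1·5 = 11
gcd(1,3,1,6,1,1) = 1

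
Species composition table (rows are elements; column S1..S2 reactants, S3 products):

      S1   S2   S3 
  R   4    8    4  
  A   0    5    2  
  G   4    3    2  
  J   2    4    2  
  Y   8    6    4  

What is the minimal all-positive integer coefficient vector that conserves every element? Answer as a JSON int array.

R: 1·4+2·8 = 20 | 5·4 = 20
A: 1·0+2·5 = 10 | 5·2 = 10
G: 1·4+2·3 = 10 | 5·2 = 10
J: 1·2+2·4 = 10 | 5·2 = 10
Y: 1·8+2·6 = 20 | 5·4 = 20
gcd(1,2,5) = 1

Coefficients: [1, 2, 5]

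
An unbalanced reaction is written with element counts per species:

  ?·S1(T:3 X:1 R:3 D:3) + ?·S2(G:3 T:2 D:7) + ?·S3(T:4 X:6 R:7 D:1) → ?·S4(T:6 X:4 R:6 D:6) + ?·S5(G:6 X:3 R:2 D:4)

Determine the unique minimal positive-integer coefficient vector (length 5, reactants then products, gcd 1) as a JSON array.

Coefficients: [2, 4, 4, 5, 2]

G: 2·0+4·3+4·0 = 12 | 5·0+2·6 = 12
T: 2·3+4·2+4·4 = 30 | 5·6+2·0 = 30
X: 2·1+4·0+4·6 = 26 | 5·4+2·3 = 26
R: 2·3+4·0+4·7 = 34 | 5·6+2·2 = 34
D: 2·3+4·7+4·1 = 38 | 5·6+2·4 = 38
gcd(2,4,4,5,2) = 1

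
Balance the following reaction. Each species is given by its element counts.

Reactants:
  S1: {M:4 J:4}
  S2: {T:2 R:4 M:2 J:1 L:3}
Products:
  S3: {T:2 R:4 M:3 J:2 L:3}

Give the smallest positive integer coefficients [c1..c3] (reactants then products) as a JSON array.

Coefficients: [1, 4, 4]

T: 1·0+4·2 = 8 | 4·2 = 8
R: 1·0+4·4 = 16 | 4·4 = 16
M: 1·4+4·2 = 12 | 4·3 = 12
J: 1·4+4·1 = 8 | 4·2 = 8
L: 1·0+4·3 = 12 | 4·3 = 12
gcd(1,4,4) = 1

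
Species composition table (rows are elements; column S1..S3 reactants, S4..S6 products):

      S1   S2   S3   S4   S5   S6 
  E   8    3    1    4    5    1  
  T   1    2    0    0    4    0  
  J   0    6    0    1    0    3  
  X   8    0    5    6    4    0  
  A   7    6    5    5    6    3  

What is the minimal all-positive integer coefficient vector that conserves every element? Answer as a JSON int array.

E: 2·8+3·3+2·1 = 27 | 3·4+2·5+5·1 = 27
T: 2·1+3·2+2·0 = 8 | 3·0+2·4+5·0 = 8
J: 2·0+3·6+2·0 = 18 | 3·1+2·0+5·3 = 18
X: 2·8+3·0+2·5 = 26 | 3·6+2·4+5·0 = 26
A: 2·7+3·6+2·5 = 42 | 3·5+2·6+5·3 = 42
gcd(2,3,2,3,2,5) = 1

Coefficients: [2, 3, 2, 3, 2, 5]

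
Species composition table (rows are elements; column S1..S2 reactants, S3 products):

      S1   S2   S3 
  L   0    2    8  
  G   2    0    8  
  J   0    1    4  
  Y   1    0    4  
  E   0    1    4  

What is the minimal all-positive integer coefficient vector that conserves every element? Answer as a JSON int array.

Coefficients: [4, 4, 1]

L: 4·0+4·2 = 8 | 1·8 = 8
G: 4·2+4·0 = 8 | 1·8 = 8
J: 4·0+4·1 = 4 | 1·4 = 4
Y: 4·1+4·0 = 4 | 1·4 = 4
E: 4·0+4·1 = 4 | 1·4 = 4
gcd(4,4,1) = 1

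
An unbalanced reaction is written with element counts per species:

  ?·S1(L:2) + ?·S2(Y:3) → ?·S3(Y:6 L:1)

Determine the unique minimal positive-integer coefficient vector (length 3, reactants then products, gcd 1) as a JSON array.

Coefficients: [1, 4, 2]

Y: 1·0+4·3 = 12 | 2·6 = 12
L: 1·2+4·0 = 2 | 2·1 = 2
gcd(1,4,2) = 1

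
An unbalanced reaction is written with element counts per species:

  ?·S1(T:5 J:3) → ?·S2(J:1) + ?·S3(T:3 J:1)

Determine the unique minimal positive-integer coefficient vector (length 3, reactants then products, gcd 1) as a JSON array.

Coefficients: [3, 4, 5]

T: 3·5 = 15 | 4·0+5·3 = 15
J: 3·3 = 9 | 4·1+5·1 = 9
gcd(3,4,5) = 1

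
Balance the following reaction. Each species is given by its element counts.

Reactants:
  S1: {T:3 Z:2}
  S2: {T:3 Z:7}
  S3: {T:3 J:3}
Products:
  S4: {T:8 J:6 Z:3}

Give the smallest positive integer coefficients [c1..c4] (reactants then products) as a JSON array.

T: 1·3+1·3+6·3 = 24 | 3·8 = 24
J: 1·0+1·0+6·3 = 18 | 3·6 = 18
Z: 1·2+1·7+6·0 = 9 | 3·3 = 9
gcd(1,1,6,3) = 1

Coefficients: [1, 1, 6, 3]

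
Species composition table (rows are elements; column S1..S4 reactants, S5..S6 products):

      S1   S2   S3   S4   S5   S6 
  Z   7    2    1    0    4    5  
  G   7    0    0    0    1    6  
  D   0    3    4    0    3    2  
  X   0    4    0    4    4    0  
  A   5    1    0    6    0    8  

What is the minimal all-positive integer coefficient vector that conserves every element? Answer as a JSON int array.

Coefficients: [5, 3, 4, 2, 5, 5]

Z: 5·7+3·2+4·1+2·0 = 45 | 5·4+5·5 = 45
G: 5·7+3·0+4·0+2·0 = 35 | 5·1+5·6 = 35
D: 5·0+3·3+4·4+2·0 = 25 | 5·3+5·2 = 25
X: 5·0+3·4+4·0+2·4 = 20 | 5·4+5·0 = 20
A: 5·5+3·1+4·0+2·6 = 40 | 5·0+5·8 = 40
gcd(5,3,4,2,5,5) = 1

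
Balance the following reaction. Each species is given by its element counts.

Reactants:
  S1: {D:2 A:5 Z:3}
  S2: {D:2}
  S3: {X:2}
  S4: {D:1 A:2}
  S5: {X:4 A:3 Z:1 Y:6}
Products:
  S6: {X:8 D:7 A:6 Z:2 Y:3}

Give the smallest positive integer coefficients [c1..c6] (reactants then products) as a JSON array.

X: 1·0+5·0+6·2+2·0+1·4 = 16 | 2·8 = 16
D: 1·2+5·2+6·0+2·1+1·0 = 14 | 2·7 = 14
A: 1·5+5·0+6·0+2·2+1·3 = 12 | 2·6 = 12
Z: 1·3+5·0+6·0+2·0+1·1 = 4 | 2·2 = 4
Y: 1·0+5·0+6·0+2·0+1·6 = 6 | 2·3 = 6
gcd(1,5,6,2,1,2) = 1

Coefficients: [1, 5, 6, 2, 1, 2]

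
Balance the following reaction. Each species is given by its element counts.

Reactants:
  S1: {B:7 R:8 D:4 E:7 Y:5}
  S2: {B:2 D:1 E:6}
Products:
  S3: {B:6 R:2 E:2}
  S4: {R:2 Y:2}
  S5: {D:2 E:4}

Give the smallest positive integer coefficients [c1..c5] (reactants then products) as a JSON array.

Coefficients: [2, 2, 3, 5, 5]

B: 2·7+2·2 = 18 | 3·6+5·0+5·0 = 18
R: 2·8+2·0 = 16 | 3·2+5·2+5·0 = 16
D: 2·4+2·1 = 10 | 3·0+5·0+5·2 = 10
E: 2·7+2·6 = 26 | 3·2+5·0+5·4 = 26
Y: 2·5+2·0 = 10 | 3·0+5·2+5·0 = 10
gcd(2,2,3,5,5) = 1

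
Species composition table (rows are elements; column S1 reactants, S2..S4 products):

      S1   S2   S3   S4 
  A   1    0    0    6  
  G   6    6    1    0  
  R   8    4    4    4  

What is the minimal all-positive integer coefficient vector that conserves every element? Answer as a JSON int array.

A: 6·1 = 6 | 5·0+6·0+1·6 = 6
G: 6·6 = 36 | 5·6+6·1+1·0 = 36
R: 6·8 = 48 | 5·4+6·4+1·4 = 48
gcd(6,5,6,1) = 1

Coefficients: [6, 5, 6, 1]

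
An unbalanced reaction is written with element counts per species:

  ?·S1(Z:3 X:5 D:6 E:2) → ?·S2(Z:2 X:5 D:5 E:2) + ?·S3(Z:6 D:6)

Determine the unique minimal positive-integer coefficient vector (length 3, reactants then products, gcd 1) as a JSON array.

Coefficients: [6, 6, 1]

Z: 6·3 = 18 | 6·2+1·6 = 18
X: 6·5 = 30 | 6·5+1·0 = 30
D: 6·6 = 36 | 6·5+1·6 = 36
E: 6·2 = 12 | 6·2+1·0 = 12
gcd(6,6,1) = 1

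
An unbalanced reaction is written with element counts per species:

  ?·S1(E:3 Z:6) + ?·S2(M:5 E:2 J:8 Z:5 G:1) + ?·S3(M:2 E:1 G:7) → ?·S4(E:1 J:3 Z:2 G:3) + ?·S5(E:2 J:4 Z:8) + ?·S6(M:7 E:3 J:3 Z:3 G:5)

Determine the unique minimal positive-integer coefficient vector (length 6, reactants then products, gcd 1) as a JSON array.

M: 4·0+6·5+6·2 = 42 | 6·0+3·0+6·7 = 42
E: 4·3+6·2+6·1 = 30 | 6·1+3·2+6·3 = 30
J: 4·0+6·8+6·0 = 48 | 6·3+3·4+6·3 = 48
Z: 4·6+6·5+6·0 = 54 | 6·2+3·8+6·3 = 54
G: 4·0+6·1+6·7 = 48 | 6·3+3·0+6·5 = 48
gcd(4,6,6,6,3,6) = 1

Coefficients: [4, 6, 6, 6, 3, 6]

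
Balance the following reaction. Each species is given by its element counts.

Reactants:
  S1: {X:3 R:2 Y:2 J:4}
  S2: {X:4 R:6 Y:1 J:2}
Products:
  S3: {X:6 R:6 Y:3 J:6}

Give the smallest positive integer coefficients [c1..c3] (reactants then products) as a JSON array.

X: 6·3+3·4 = 30 | 5·6 = 30
R: 6·2+3·6 = 30 | 5·6 = 30
Y: 6·2+3·1 = 15 | 5·3 = 15
J: 6·4+3·2 = 30 | 5·6 = 30
gcd(6,3,5) = 1

Coefficients: [6, 3, 5]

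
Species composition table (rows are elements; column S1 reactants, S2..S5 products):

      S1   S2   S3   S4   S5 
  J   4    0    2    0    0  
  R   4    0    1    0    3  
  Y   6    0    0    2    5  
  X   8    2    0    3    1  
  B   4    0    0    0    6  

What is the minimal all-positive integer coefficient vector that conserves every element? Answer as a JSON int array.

J: 3·4 = 12 | 5·0+6·2+4·0+2·0 = 12
R: 3·4 = 12 | 5·0+6·1+4·0+2·3 = 12
Y: 3·6 = 18 | 5·0+6·0+4·2+2·5 = 18
X: 3·8 = 24 | 5·2+6·0+4·3+2·1 = 24
B: 3·4 = 12 | 5·0+6·0+4·0+2·6 = 12
gcd(3,5,6,4,2) = 1

Coefficients: [3, 5, 6, 4, 2]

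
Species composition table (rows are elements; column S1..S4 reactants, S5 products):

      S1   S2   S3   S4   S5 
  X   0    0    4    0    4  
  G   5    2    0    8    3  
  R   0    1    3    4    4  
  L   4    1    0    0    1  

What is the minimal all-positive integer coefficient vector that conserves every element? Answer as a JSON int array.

X: 1·0+1·0+5·4+1·0 = 20 | 5·4 = 20
G: 1·5+1·2+5·0+1·8 = 15 | 5·3 = 15
R: 1·0+1·1+5·3+1·4 = 20 | 5·4 = 20
L: 1·4+1·1+5·0+1·0 = 5 | 5·1 = 5
gcd(1,1,5,1,5) = 1

Coefficients: [1, 1, 5, 1, 5]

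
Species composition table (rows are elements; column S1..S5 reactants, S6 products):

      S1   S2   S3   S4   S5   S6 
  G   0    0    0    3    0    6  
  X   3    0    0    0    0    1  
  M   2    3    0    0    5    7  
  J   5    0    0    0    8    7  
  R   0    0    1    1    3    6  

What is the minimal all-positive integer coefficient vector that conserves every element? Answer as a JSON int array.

Coefficients: [1, 3, 6, 6, 2, 3]

G: 1·0+3·0+6·0+6·3+2·0 = 18 | 3·6 = 18
X: 1·3+3·0+6·0+6·0+2·0 = 3 | 3·1 = 3
M: 1·2+3·3+6·0+6·0+2·5 = 21 | 3·7 = 21
J: 1·5+3·0+6·0+6·0+2·8 = 21 | 3·7 = 21
R: 1·0+3·0+6·1+6·1+2·3 = 18 | 3·6 = 18
gcd(1,3,6,6,2,3) = 1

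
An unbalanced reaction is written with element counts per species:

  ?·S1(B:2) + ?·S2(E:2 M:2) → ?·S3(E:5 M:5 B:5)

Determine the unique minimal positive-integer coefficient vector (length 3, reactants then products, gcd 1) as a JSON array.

E: 5·0+5·2 = 10 | 2·5 = 10
M: 5·0+5·2 = 10 | 2·5 = 10
B: 5·2+5·0 = 10 | 2·5 = 10
gcd(5,5,2) = 1

Coefficients: [5, 5, 2]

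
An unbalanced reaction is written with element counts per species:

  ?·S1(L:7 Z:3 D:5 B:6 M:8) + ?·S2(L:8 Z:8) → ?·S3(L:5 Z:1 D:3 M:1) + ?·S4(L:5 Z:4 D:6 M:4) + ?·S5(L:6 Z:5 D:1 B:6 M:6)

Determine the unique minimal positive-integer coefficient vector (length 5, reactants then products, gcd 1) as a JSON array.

L: 6·7+3·8 = 66 | 4·5+2·5+6·6 = 66
Z: 6·3+3·8 = 42 | 4·1+2·4+6·5 = 42
D: 6·5+3·0 = 30 | 4·3+2·6+6·1 = 30
B: 6·6+3·0 = 36 | 4·0+2·0+6·6 = 36
M: 6·8+3·0 = 48 | 4·1+2·4+6·6 = 48
gcd(6,3,4,2,6) = 1

Coefficients: [6, 3, 4, 2, 6]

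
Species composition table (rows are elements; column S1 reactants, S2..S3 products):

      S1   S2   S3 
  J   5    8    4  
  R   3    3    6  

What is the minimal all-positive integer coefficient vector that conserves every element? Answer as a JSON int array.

Coefficients: [4, 2, 1]

J: 4·5 = 20 | 2·8+1·4 = 20
R: 4·3 = 12 | 2·3+1·6 = 12
gcd(4,2,1) = 1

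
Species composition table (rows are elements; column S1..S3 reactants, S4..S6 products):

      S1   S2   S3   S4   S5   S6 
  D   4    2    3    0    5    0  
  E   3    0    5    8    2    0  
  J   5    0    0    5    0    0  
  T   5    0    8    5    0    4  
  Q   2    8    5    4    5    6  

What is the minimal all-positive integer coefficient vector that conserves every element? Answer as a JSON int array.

Coefficients: [1, 6, 3, 1, 5, 6]

D: 1·4+6·2+3·3 = 25 | 1·0+5·5+6·0 = 25
E: 1·3+6·0+3·5 = 18 | 1·8+5·2+6·0 = 18
J: 1·5+6·0+3·0 = 5 | 1·5+5·0+6·0 = 5
T: 1·5+6·0+3·8 = 29 | 1·5+5·0+6·4 = 29
Q: 1·2+6·8+3·5 = 65 | 1·4+5·5+6·6 = 65
gcd(1,6,3,1,5,6) = 1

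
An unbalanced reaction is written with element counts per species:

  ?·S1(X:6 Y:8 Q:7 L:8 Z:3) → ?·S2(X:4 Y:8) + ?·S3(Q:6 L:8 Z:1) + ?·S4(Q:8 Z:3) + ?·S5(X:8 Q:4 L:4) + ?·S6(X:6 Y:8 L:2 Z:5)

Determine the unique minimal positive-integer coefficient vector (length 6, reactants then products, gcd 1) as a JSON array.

X: 6·6 = 36 | 4·4+5·0+1·0+1·8+2·6 = 36
Y: 6·8 = 48 | 4·8+5·0+1·0+1·0+2·8 = 48
Q: 6·7 = 42 | 4·0+5·6+1·8+1·4+2·0 = 42
L: 6·8 = 48 | 4·0+5·8+1·0+1·4+2·2 = 48
Z: 6·3 = 18 | 4·0+5·1+1·3+1·0+2·5 = 18
gcd(6,4,5,1,1,2) = 1

Coefficients: [6, 4, 5, 1, 1, 2]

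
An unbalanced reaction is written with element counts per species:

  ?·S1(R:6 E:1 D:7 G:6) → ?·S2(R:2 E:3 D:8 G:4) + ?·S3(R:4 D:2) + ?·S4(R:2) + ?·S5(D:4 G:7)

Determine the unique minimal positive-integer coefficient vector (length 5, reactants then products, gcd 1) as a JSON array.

R: 6·6 = 36 | 2·2+5·4+6·2+4·0 = 36
E: 6·1 = 6 | 2·3+5·0+6·0+4·0 = 6
D: 6·7 = 42 | 2·8+5·2+6·0+4·4 = 42
G: 6·6 = 36 | 2·4+5·0+6·0+4·7 = 36
gcd(6,2,5,6,4) = 1

Coefficients: [6, 2, 5, 6, 4]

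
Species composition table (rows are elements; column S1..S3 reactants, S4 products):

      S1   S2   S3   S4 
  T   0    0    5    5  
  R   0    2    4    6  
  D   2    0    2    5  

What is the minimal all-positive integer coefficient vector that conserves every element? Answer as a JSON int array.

T: 3·0+2·0+2·5 = 10 | 2·5 = 10
R: 3·0+2·2+2·4 = 12 | 2·6 = 12
D: 3·2+2·0+2·2 = 10 | 2·5 = 10
gcd(3,2,2,2) = 1

Coefficients: [3, 2, 2, 2]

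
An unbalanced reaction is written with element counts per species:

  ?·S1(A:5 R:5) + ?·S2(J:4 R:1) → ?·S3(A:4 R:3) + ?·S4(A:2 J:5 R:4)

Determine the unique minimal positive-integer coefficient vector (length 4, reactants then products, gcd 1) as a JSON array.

Coefficients: [4, 5, 3, 4]

A: 4·5+5·0 = 20 | 3·4+4·2 = 20
J: 4·0+5·4 = 20 | 3·0+4·5 = 20
R: 4·5+5·1 = 25 | 3·3+4·4 = 25
gcd(4,5,3,4) = 1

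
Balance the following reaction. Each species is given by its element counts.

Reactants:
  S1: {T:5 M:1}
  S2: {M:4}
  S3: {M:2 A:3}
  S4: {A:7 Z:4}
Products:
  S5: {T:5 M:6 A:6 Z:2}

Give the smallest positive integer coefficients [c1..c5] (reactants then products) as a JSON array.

T: 6·5+5·0+5·0+3·0 = 30 | 6·5 = 30
M: 6·1+5·4+5·2+3·0 = 36 | 6·6 = 36
A: 6·0+5·0+5·3+3·7 = 36 | 6·6 = 36
Z: 6·0+5·0+5·0+3·4 = 12 | 6·2 = 12
gcd(6,5,5,3,6) = 1

Coefficients: [6, 5, 5, 3, 6]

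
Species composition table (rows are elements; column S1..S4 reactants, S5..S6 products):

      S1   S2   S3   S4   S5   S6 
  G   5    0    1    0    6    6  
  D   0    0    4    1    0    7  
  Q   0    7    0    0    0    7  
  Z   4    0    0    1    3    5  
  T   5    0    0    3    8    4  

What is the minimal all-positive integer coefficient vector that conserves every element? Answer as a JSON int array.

Coefficients: [5, 3, 5, 1, 2, 3]

G: 5·5+3·0+5·1+1·0 = 30 | 2·6+3·6 = 30
D: 5·0+3·0+5·4+1·1 = 21 | 2·0+3·7 = 21
Q: 5·0+3·7+5·0+1·0 = 21 | 2·0+3·7 = 21
Z: 5·4+3·0+5·0+1·1 = 21 | 2·3+3·5 = 21
T: 5·5+3·0+5·0+1·3 = 28 | 2·8+3·4 = 28
gcd(5,3,5,1,2,3) = 1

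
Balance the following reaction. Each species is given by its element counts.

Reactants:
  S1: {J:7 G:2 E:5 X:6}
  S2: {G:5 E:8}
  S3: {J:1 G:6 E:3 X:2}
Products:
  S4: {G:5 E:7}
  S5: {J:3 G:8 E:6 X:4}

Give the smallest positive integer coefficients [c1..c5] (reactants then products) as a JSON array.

Coefficients: [1, 4, 5, 4, 4]

J: 1·7+4·0+5·1 = 12 | 4·0+4·3 = 12
G: 1·2+4·5+5·6 = 52 | 4·5+4·8 = 52
E: 1·5+4·8+5·3 = 52 | 4·7+4·6 = 52
X: 1·6+4·0+5·2 = 16 | 4·0+4·4 = 16
gcd(1,4,5,4,4) = 1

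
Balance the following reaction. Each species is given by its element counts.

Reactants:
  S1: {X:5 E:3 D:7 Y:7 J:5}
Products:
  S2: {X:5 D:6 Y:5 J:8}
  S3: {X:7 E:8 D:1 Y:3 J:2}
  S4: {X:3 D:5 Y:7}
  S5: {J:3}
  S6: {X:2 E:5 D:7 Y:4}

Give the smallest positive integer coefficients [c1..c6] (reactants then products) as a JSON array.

Coefficients: [6, 2, 1, 3, 4, 2]

X: 6·5 = 30 | 2·5+1·7+3·3+4·0+2·2 = 30
E: 6·3 = 18 | 2·0+1·8+3·0+4·0+2·5 = 18
D: 6·7 = 42 | 2·6+1·1+3·5+4·0+2·7 = 42
Y: 6·7 = 42 | 2·5+1·3+3·7+4·0+2·4 = 42
J: 6·5 = 30 | 2·8+1·2+3·0+4·3+2·0 = 30
gcd(6,2,1,3,4,2) = 1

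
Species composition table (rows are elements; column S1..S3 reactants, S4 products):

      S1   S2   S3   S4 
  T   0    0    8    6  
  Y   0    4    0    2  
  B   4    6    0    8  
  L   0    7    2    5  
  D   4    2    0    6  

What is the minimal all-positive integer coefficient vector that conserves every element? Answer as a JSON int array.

T: 5·0+2·0+3·8 = 24 | 4·6 = 24
Y: 5·0+2·4+3·0 = 8 | 4·2 = 8
B: 5·4+2·6+3·0 = 32 | 4·8 = 32
L: 5·0+2·7+3·2 = 20 | 4·5 = 20
D: 5·4+2·2+3·0 = 24 | 4·6 = 24
gcd(5,2,3,4) = 1

Coefficients: [5, 2, 3, 4]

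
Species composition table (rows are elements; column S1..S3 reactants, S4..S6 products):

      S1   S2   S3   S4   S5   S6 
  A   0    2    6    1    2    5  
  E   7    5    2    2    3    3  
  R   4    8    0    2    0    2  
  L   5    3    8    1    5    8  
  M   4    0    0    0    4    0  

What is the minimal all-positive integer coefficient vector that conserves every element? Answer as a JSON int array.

A: 1·0+1·2+3·6 = 20 | 3·1+1·2+3·5 = 20
E: 1·7+1·5+3·2 = 18 | 3·2+1·3+3·3 = 18
R: 1·4+1·8+3·0 = 12 | 3·2+1·0+3·2 = 12
L: 1·5+1·3+3·8 = 32 | 3·1+1·5+3·8 = 32
M: 1·4+1·0+3·0 = 4 | 3·0+1·4+3·0 = 4
gcd(1,1,3,3,1,3) = 1

Coefficients: [1, 1, 3, 3, 1, 3]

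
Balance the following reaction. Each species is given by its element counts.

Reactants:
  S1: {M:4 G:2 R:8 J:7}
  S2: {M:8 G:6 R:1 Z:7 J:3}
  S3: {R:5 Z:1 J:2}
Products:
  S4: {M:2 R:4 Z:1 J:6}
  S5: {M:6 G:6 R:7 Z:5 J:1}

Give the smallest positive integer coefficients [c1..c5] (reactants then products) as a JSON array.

M: 3·4+3·8+5·0 = 36 | 6·2+4·6 = 36
G: 3·2+3·6+5·0 = 24 | 6·0+4·6 = 24
R: 3·8+3·1+5·5 = 52 | 6·4+4·7 = 52
Z: 3·0+3·7+5·1 = 26 | 6·1+4·5 = 26
J: 3·7+3·3+5·2 = 40 | 6·6+4·1 = 40
gcd(3,3,5,6,4) = 1

Coefficients: [3, 3, 5, 6, 4]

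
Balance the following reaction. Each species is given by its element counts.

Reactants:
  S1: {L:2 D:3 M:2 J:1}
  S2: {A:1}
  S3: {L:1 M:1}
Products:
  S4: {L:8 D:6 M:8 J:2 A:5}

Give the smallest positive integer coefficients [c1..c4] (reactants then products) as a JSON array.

L: 2·2+5·0+4·1 = 8 | 1·8 = 8
D: 2·3+5·0+4·0 = 6 | 1·6 = 6
M: 2·2+5·0+4·1 = 8 | 1·8 = 8
J: 2·1+5·0+4·0 = 2 | 1·2 = 2
A: 2·0+5·1+4·0 = 5 | 1·5 = 5
gcd(2,5,4,1) = 1

Coefficients: [2, 5, 4, 1]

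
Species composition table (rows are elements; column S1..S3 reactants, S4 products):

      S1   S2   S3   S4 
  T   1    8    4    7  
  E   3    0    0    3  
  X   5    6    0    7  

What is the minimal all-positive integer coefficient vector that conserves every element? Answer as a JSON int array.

Coefficients: [6, 2, 5, 6]

T: 6·1+2·8+5·4 = 42 | 6·7 = 42
E: 6·3+2·0+5·0 = 18 | 6·3 = 18
X: 6·5+2·6+5·0 = 42 | 6·7 = 42
gcd(6,2,5,6) = 1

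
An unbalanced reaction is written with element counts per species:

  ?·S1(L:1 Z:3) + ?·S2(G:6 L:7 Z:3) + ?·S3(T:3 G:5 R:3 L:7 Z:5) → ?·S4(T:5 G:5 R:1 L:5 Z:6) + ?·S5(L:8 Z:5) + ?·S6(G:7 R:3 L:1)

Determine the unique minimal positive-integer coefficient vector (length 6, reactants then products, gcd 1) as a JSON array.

T: 3·0+3·0+5·3 = 15 | 3·5+5·0+4·0 = 15
G: 3·0+3·6+5·5 = 43 | 3·5+5·0+4·7 = 43
R: 3·0+3·0+5·3 = 15 | 3·1+5·0+4·3 = 15
L: 3·1+3·7+5·7 = 59 | 3·5+5·8+4·1 = 59
Z: 3·3+3·3+5·5 = 43 | 3·6+5·5+4·0 = 43
gcd(3,3,5,3,5,4) = 1

Coefficients: [3, 3, 5, 3, 5, 4]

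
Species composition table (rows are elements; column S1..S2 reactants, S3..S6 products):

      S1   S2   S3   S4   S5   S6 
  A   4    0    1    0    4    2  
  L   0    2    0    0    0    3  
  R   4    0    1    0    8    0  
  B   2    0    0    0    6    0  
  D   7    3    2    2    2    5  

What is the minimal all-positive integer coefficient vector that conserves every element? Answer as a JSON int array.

A: 3·4+3·0 = 12 | 4·1+5·0+1·4+2·2 = 12
L: 3·0+3·2 = 6 | 4·0+5·0+1·0+2·3 = 6
R: 3·4+3·0 = 12 | 4·1+5·0+1·8+2·0 = 12
B: 3·2+3·0 = 6 | 4·0+5·0+1·6+2·0 = 6
D: 3·7+3·3 = 30 | 4·2+5·2+1·2+2·5 = 30
gcd(3,3,4,5,1,2) = 1

Coefficients: [3, 3, 4, 5, 1, 2]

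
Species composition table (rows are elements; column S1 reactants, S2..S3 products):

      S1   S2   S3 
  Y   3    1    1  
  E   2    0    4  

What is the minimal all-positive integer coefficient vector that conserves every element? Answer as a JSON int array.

Y: 2·3 = 6 | 5·1+1·1 = 6
E: 2·2 = 4 | 5·0+1·4 = 4
gcd(2,5,1) = 1

Coefficients: [2, 5, 1]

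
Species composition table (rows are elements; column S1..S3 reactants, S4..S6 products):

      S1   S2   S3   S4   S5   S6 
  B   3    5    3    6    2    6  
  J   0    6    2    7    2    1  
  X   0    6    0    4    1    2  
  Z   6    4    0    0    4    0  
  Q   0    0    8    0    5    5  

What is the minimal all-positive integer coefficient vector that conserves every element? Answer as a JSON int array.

B: 2·3+3·5+5·3 = 36 | 2·6+6·2+2·6 = 36
J: 2·0+3·6+5·2 = 28 | 2·7+6·2+2·1 = 28
X: 2·0+3·6+5·0 = 18 | 2·4+6·1+2·2 = 18
Z: 2·6+3·4+5·0 = 24 | 2·0+6·4+2·0 = 24
Q: 2·0+3·0+5·8 = 40 | 2·0+6·5+2·5 = 40
gcd(2,3,5,2,6,2) = 1

Coefficients: [2, 3, 5, 2, 6, 2]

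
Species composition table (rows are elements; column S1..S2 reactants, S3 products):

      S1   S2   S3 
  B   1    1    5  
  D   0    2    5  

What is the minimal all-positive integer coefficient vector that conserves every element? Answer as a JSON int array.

B: 5·1+5·1 = 10 | 2·5 = 10
D: 5·0+5·2 = 10 | 2·5 = 10
gcd(5,5,2) = 1

Coefficients: [5, 5, 2]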